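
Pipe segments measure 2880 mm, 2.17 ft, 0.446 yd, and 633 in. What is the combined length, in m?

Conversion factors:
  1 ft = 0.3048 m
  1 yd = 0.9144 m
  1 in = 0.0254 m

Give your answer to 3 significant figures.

20.0 m

2880 mm × 0.001 → 2.88 m
2.17 ft × 0.3048 → 0.661416 m
0.446 yd × 0.9144 → 0.407822 m
633 in × 0.0254 → 16.0782 m
Combined: 2.88 + 0.661416 + 0.407822 + 16.0782 = 20.0274 m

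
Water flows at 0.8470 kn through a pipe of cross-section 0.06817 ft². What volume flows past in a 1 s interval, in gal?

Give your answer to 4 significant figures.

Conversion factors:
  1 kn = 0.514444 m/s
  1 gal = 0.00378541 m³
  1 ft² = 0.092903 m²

0.7290 gal

0.8470 kn × 0.514444 = 0.435734 m/s
0.06817 ft² × 0.092903 = 0.0063332 m²
V = v × A × t = 0.435734 m/s × 0.0063332 m² × 1 s = 0.00275959 m³
0.00275959 m³ ÷ (0.00378541 m³/gal) = 0.729007 gal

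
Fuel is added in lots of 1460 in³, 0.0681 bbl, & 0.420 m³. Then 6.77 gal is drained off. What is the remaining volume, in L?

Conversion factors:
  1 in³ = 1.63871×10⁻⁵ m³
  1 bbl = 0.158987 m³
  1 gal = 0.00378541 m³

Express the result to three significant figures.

1460 in³ × 1.63871×10⁻⁵ = 0.0239252 m³
0.0681 bbl × 0.158987 = 0.010827 m³
0.420 m³ (already m³)
6.77 gal × 0.00378541 = 0.0256272 m³
Net: 0.0239252 + 0.010827 + 0.42 − 0.0256272 = 0.429125 m³
In L: 0.429125 / 0.001 = 429.125 L

429 L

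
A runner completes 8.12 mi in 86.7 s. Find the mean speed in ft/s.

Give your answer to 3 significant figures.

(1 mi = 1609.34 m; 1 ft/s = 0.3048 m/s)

495 ft/s

8.12 mi × 1609.34 → 13067.8 m
v = d / t = 13067.8 m / 86.7 s = 150.724 m/s
150.724 m/s ÷ (0.3048 m/s/ft/s) = 494.501 ft/s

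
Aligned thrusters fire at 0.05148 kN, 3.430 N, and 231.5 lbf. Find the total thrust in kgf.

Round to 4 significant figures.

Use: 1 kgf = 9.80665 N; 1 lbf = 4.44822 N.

0.05148 kN × 1000 = 51.48 N
3.430 N (already N)
231.5 lbf × 4.44822 = 1029.76 N
Combined: 51.48 + 3.43 + 1029.76 = 1084.67 N
In kgf: 1084.67 / 9.80665 = 110.606 kgf

110.6 kgf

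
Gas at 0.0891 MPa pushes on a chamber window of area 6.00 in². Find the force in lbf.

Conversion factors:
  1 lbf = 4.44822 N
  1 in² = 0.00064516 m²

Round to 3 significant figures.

0.0891 MPa × 1000000 → 89100 Pa
6.00 in² × 0.00064516 → 0.00387096 m²
F = P × A = 89100 Pa × 0.00387096 m² = 344.903 N
344.903 N ÷ (4.44822 N/lbf) = 77.5373 lbf

77.5 lbf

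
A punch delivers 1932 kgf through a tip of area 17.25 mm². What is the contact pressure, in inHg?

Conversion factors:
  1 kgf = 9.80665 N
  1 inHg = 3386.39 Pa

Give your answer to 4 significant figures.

3.243×10⁵ inHg

1932 kgf × 9.80665 → 18946.4 N
17.25 mm² × 10⁻⁶ → 1.725×10⁻⁵ m²
P = F / A = 18946.4 N / 1.725×10⁻⁵ m² = 1.09834×10⁹ Pa
1.09834×10⁹ Pa ÷ (3386.39 Pa/inHg) = 324339 inHg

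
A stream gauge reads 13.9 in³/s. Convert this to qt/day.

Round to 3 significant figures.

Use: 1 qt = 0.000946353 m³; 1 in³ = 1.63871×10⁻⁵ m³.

13.9 in³/s × 1.63871×10⁻⁵ m³/in³ = 2.27781×10⁻⁴ m³/s
2.27781×10⁻⁴ m³/s ÷ 0.000946353 m³/qt × 86400 s/day = 20795.9 qt/day

2.08×10⁴ qt/day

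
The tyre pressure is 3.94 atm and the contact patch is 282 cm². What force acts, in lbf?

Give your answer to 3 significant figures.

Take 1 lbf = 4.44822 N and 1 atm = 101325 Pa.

2530 lbf

3.94 atm × 101325 = 399220 Pa
282 cm² × 0.0001 = 0.0282 m²
F = P × A = 399220 Pa × 0.0282 m² = 11258 N
11258 N ÷ (4.44822 N/lbf) = 2530.9 lbf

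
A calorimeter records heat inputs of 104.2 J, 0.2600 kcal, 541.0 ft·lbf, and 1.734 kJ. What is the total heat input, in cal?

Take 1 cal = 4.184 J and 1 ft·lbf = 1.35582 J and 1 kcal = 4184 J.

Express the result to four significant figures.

104.2 J (already J)
0.2600 kcal × 4184 = 1087.84 J
541.0 ft·lbf × 1.35582 = 733.499 J
1.734 kJ × 1000 = 1734 J
Combined: 104.2 + 1087.84 + 733.499 + 1734 = 3659.54 J
In cal: 3659.54 / 4.184 = 874.651 cal

874.7 cal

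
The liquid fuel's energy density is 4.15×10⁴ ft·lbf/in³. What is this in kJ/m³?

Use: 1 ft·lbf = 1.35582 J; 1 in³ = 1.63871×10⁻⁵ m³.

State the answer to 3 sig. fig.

3.43×10⁶ kJ/m³

4.15×10⁴ ft·lbf/in³ × 1.35582 J/ft·lbf ÷ 1.63871×10⁻⁵ m³/in³ = 3.43359×10⁹ J/m³
3.43359×10⁹ J/m³ ÷ 1000 J/kJ = 3.43359×10⁶ kJ/m³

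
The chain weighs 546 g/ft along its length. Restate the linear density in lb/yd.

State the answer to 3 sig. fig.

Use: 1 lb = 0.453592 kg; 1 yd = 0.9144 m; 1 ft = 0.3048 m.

546 g/ft × 0.001 kg/g ÷ 0.3048 m/ft = 1.79134 kg/m
1.79134 kg/m ÷ 0.453592 kg/lb × 0.9144 m/yd = 3.61118 lb/yd

3.61 lb/yd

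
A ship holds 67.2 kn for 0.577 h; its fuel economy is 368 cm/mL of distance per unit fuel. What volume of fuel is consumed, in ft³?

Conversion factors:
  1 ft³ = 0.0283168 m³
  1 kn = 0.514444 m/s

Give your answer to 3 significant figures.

67.2 kn → 34.5706 m/s
0.577 h → 2077.2 s
d = v × t = 34.5706 × 2077.2 = 71810.1 m
368 cm/mL → 3.68×10⁶ m/m³
V = d / (distance per unit fuel) = 71810.1 / 3.68×10⁶ = 0.0195136 m³
In ft³: 0.0195136 / 0.0283168 = 0.689117 ft³

0.689 ft³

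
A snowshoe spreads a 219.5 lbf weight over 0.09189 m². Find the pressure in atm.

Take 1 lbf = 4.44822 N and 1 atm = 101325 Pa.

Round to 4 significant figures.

219.5 lbf × 4.44822 → 976.384 N
P = F / A = 976.384 N / 0.09189 m² = 10625.6 Pa
10625.6 Pa ÷ (101325 Pa/atm) = 0.104867 atm

0.1049 atm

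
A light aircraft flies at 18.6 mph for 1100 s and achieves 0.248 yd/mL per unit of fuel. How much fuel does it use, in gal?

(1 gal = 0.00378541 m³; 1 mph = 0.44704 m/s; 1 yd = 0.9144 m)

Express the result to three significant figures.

10.7 gal

18.6 mph → 8.31494 m/s
d = v × t = 8.31494 × 1100 = 9146.43 m
0.248 yd/mL → 226771 m/m³
V = d / (distance per unit fuel) = 9146.43 / 226771 = 0.0403333 m³
In gal: 0.0403333 / 0.00378541 = 10.6549 gal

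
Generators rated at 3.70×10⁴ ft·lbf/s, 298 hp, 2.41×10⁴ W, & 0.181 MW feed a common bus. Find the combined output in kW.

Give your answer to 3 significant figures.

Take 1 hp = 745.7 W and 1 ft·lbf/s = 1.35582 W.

477 kW

3.70×10⁴ ft·lbf/s × 1.35582 → 50165.3 W
298 hp × 745.7 → 222219 W
2.41×10⁴ W (already W)
0.181 MW × 1000000 → 181000 W
Combined: 50165.3 + 222219 + 24100 + 181000 = 477484 W
In kW: 477484 / 1000 = 477.484 kW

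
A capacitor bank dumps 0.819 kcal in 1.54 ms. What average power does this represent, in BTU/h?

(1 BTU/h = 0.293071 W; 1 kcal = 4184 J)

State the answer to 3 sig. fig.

0.819 kcal × 4184 → 3426.7 J
1.54 ms × 0.001 → 0.00154 s
P = E / t = 3426.7 J / 0.00154 s = 2.22513×10⁶ W
2.22513×10⁶ W ÷ (0.293071 W/BTU/h) = 7.59246×10⁶ BTU/h

7.59×10⁶ BTU/h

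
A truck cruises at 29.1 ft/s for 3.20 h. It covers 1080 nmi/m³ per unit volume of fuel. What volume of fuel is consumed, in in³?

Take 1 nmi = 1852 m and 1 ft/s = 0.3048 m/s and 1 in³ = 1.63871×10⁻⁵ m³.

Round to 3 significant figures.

29.1 ft/s → 8.86968 m/s
3.20 h → 11520 s
d = v × t = 8.86968 × 11520 = 102179 m
1080 nmi/m³ → 2.00016×10⁶ m/m³
V = d / (distance per unit fuel) = 102179 / 2.00016×10⁶ = 0.0510854 m³
In in³: 0.0510854 / 1.63871×10⁻⁵ = 3117.42 in³

3120 in³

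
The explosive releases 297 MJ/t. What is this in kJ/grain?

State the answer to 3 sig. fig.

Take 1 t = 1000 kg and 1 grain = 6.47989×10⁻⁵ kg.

297 MJ/t × 1000000 J/MJ ÷ 1000 kg/t = 297000 J/kg
297000 J/kg ÷ 1000 J/kJ × 6.47989×10⁻⁵ kg/grain = 0.0192453 kJ/grain

0.0192 kJ/grain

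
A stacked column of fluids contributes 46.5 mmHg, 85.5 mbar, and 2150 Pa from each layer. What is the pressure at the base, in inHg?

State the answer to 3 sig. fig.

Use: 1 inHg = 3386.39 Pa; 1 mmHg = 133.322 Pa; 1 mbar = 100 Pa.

4.99 inHg

46.5 mmHg × 133.322 = 6199.47 Pa
85.5 mbar × 100 = 8550 Pa
2150 Pa (already Pa)
Total: 6199.47 + 8550 + 2150 = 16899.5 Pa
In inHg: 16899.5 / 3386.39 = 4.99042 inHg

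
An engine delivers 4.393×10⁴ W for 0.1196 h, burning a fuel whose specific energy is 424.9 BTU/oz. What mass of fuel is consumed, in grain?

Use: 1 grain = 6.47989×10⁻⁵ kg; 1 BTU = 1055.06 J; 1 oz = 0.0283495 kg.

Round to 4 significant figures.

0.1196 h → 430.56 s
E = P × t = 43930 × 430.56 = 1.89145×10⁷ J
424.9 BTU/oz → 1.58132×10⁷ J/kg
m = E / e_s = 1.89145×10⁷ / 1.58132×10⁷ = 1.19612 kg
In grain: 1.19612 / 6.47989×10⁻⁵ = 18459 grain

1.846×10⁴ grain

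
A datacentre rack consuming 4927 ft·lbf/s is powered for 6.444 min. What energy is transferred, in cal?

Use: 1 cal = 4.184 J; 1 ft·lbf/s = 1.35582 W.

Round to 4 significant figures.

4927 ft·lbf/s × 1.35582 = 6680.13 W
6.444 min × 60 = 386.64 s
E = P × t = 6680.13 W × 386.64 s = 2.58281×10⁶ J
2.58281×10⁶ J ÷ (4.184 J/cal) = 617306 cal

6.173×10⁵ cal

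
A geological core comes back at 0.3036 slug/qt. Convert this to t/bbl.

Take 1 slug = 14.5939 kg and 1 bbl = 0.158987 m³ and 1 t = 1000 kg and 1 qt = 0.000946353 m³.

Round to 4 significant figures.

0.7444 t/bbl

0.3036 slug/qt × 14.5939 kg/slug ÷ 0.000946353 m³/qt = 4681.88 kg/m³
4681.88 kg/m³ ÷ 1000 kg/t × 0.158987 m³/bbl = 0.744358 t/bbl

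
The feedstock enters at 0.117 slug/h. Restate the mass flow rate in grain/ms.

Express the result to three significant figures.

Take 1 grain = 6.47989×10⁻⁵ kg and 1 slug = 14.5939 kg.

0.00732 grain/ms

0.117 slug/h × 14.5939 kg/slug ÷ 3600 s/h = 4.74302×10⁻⁴ kg/s
4.74302×10⁻⁴ kg/s ÷ 6.47989×10⁻⁵ kg/grain × 0.001 s/ms = 0.0073196 grain/ms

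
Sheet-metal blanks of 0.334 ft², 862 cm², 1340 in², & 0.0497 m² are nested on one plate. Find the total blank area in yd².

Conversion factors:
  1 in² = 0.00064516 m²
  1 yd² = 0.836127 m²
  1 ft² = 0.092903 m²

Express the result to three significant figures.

0.334 ft² × 0.092903 → 0.0310296 m²
862 cm² × 0.0001 → 0.0862 m²
1340 in² × 0.00064516 → 0.864514 m²
0.0497 m² (already m²)
Combined: 0.0310296 + 0.0862 + 0.864514 + 0.0497 = 1.03144 m²
In yd²: 1.03144 / 0.836127 = 1.23359 yd²

1.23 yd²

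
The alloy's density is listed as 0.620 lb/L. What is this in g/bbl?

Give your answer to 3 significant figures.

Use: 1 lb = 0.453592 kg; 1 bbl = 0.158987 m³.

0.620 lb/L × 0.453592 kg/lb ÷ 0.001 m³/L = 281.227 kg/m³
281.227 kg/m³ ÷ 0.001 kg/g × 0.158987 m³/bbl = 44711.4 g/bbl

4.47×10⁴ g/bbl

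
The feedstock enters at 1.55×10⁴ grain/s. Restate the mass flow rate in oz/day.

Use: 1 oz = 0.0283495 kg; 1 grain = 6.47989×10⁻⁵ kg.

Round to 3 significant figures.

1.55×10⁴ grain/s × 6.47989×10⁻⁵ kg/grain = 1.00438 kg/s
1.00438 kg/s ÷ 0.0283495 kg/oz × 86400 s/day = 3.06102×10⁶ oz/day

3.06×10⁶ oz/day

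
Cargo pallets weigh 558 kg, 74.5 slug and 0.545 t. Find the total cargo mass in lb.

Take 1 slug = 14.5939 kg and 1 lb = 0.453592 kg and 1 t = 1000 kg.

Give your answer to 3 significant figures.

558 kg (already kg)
74.5 slug × 14.5939 = 1087.25 kg
0.545 t × 1000 = 545 kg
Combined: 558 + 1087.25 + 545 = 2190.25 kg
In lb: 2190.25 / 0.453592 = 4828.68 lb

4830 lb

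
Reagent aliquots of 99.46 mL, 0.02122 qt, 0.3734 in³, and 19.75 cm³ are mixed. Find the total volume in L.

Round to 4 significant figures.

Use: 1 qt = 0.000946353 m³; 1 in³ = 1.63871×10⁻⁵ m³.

0.1454 L

99.46 mL × 10⁻⁶ = 9.946×10⁻⁵ m³
0.02122 qt × 0.000946353 = 2.00816×10⁻⁵ m³
0.3734 in³ × 1.63871×10⁻⁵ = 6.11894×10⁻⁶ m³
19.75 cm³ × 10⁻⁶ = 1.975×10⁻⁵ m³
Sum: 9.946×10⁻⁵ + 2.00816×10⁻⁵ + 6.11894×10⁻⁶ + 1.975×10⁻⁵ = 1.45411×10⁻⁴ m³
In L: 1.45411×10⁻⁴ / 0.001 = 0.145411 L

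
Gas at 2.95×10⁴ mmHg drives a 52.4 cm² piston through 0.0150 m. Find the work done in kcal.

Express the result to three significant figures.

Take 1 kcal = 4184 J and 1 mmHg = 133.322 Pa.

0.0739 kcal

2.95×10⁴ mmHg → 3.933×10⁶ Pa
52.4 cm² → 0.00524 m²
F = P × A = 3.933×10⁶ × 0.00524 = 20608.9 N
W = F × d = 20608.9 × 0.015 = 309.134 J
In kcal: 309.134 / 4184 = 0.0738848 kcal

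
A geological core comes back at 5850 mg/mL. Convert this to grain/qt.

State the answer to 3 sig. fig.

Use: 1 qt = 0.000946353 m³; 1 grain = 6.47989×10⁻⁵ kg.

5850 mg/mL × 10⁻⁶ kg/mg ÷ 10⁻⁶ m³/mL = 5850 kg/m³
5850 kg/m³ ÷ 6.47989×10⁻⁵ kg/grain × 0.000946353 m³/qt = 85436.1 grain/qt

8.54×10⁴ grain/qt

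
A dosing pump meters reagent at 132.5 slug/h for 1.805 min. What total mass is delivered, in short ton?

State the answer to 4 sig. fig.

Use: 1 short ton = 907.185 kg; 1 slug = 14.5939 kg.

132.5 slug/h → 0.537137 kg/s
1.805 min → 108.3 s
m = ṁ × t = 0.537137 × 108.3 = 58.1719 kg
In short ton: 58.1719 / 907.185 = 0.0641235 short ton

0.06412 short ton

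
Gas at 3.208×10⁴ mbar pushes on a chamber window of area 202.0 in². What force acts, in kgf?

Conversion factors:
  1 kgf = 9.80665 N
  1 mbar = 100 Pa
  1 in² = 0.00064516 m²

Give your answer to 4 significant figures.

4.263×10⁴ kgf

3.208×10⁴ mbar × 100 = 3.208×10⁶ Pa
202.0 in² × 0.00064516 = 0.130322 m²
F = P × A = 3.208×10⁶ Pa × 0.130322 m² = 418073 N
418073 N ÷ (9.80665 N/kgf) = 42631.6 kgf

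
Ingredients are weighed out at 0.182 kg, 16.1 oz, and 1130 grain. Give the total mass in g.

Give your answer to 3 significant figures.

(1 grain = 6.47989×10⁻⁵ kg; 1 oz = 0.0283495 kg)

712 g

0.182 kg (already kg)
16.1 oz × 0.0283495 = 0.456427 kg
1130 grain × 6.47989×10⁻⁵ = 0.0732228 kg
Sum: 0.182 + 0.456427 + 0.0732228 = 0.71165 kg
In g: 0.71165 / 0.001 = 711.65 g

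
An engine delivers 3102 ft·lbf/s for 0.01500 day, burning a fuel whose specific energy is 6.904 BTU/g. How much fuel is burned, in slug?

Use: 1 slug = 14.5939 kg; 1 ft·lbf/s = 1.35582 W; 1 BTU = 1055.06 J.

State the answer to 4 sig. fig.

3102 ft·lbf/s → 4205.75 W
0.01500 day → 1296 s
E = P × t = 4205.75 × 1296 = 5.45065×10⁶ J
6.904 BTU/g → 7.28413×10⁶ J/kg
m = E / e_s = 5.45065×10⁶ / 7.28413×10⁶ = 0.748291 kg
In slug: 0.748291 / 14.5939 = 0.0512742 slug

0.05127 slug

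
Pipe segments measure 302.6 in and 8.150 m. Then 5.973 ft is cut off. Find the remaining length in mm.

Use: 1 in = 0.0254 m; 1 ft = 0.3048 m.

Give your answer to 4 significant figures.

1.402×10⁴ mm

302.6 in × 0.0254 = 7.68604 m
8.150 m (already m)
5.973 ft × 0.3048 = 1.82057 m
Result: 7.68604 + 8.15 − 1.82057 = 14.0155 m
In mm: 14.0155 / 0.001 = 14015.5 mm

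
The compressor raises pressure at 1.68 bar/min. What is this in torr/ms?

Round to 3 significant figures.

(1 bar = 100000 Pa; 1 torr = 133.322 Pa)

1.68 bar/min × 100000 Pa/bar ÷ 60 s/min = 2800 Pa/s
2800 Pa/s ÷ 133.322 Pa/torr × 0.001 s/ms = 0.0210018 torr/ms

0.0210 torr/ms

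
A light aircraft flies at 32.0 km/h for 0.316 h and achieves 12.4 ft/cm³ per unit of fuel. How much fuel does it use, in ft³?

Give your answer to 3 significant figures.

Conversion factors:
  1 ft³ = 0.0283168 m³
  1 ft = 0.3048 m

32.0 km/h → 8.88889 m/s
0.316 h → 1137.6 s
d = v × t = 8.88889 × 1137.6 = 10112 m
12.4 ft/cm³ → 3.77952×10⁶ m/m³
V = d / (distance per unit fuel) = 10112 / 3.77952×10⁶ = 0.00267547 m³
In ft³: 0.00267547 / 0.0283168 = 0.0944835 ft³

0.0945 ft³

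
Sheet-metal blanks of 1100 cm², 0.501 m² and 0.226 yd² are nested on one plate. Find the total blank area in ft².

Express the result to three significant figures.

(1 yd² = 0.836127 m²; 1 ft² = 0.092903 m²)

1100 cm² × 0.0001 = 0.11 m²
0.501 m² (already m²)
0.226 yd² × 0.836127 = 0.188965 m²
Sum: 0.11 + 0.501 + 0.188965 = 0.799965 m²
In ft²: 0.799965 / 0.092903 = 8.61076 ft²

8.61 ft²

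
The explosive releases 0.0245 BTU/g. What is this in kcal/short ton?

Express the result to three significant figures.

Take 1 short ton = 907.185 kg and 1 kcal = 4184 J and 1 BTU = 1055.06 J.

0.0245 BTU/g × 1055.06 J/BTU ÷ 0.001 kg/g = 25849 J/kg
25849 J/kg ÷ 4184 J/kcal × 907.185 kg/short ton = 5604.64 kcal/short ton

5600 kcal/short ton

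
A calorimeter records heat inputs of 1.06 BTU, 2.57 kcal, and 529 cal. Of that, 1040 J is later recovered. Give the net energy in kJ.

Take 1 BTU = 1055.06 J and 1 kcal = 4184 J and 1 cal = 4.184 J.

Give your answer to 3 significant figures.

13.0 kJ

1.06 BTU × 1055.06 → 1118.36 J
2.57 kcal × 4184 → 10752.9 J
529 cal × 4.184 → 2213.34 J
1040 J (already J)
Sum: 1118.36 + 10752.9 + 2213.34 − 1040 = 13044.6 J
In kJ: 13044.6 / 1000 = 13.0446 kJ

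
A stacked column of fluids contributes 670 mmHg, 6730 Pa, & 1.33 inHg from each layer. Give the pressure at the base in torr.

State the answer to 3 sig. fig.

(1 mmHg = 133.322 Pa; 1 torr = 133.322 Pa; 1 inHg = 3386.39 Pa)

754 torr

670 mmHg × 133.322 = 89325.7 Pa
6730 Pa (already Pa)
1.33 inHg × 3386.39 = 4503.9 Pa
Sum: 89325.7 + 6730 + 4503.9 = 100560 Pa
In torr: 100560 / 133.322 = 754.264 torr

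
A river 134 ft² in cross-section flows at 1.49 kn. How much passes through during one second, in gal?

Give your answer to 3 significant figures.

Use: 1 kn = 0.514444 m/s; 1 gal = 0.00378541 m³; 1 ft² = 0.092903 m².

2520 gal

1.49 kn × 0.514444 → 0.766522 m/s
134 ft² × 0.092903 → 12.449 m²
V = v × A × t = 0.766522 m/s × 12.449 m² × 1 s = 9.54243 m³
9.54243 m³ ÷ (0.00378541 m³/gal) = 2520.84 gal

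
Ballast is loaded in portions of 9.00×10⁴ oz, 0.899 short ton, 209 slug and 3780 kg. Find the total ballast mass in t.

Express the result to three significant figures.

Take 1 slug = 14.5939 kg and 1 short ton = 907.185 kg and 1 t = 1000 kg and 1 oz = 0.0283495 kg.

9.00×10⁴ oz × 0.0283495 = 2551.46 kg
0.899 short ton × 907.185 = 815.559 kg
209 slug × 14.5939 = 3050.13 kg
3780 kg (already kg)
Total: 2551.46 + 815.559 + 3050.13 + 3780 = 10197.1 kg
In t: 10197.1 / 1000 = 10.1971 t

10.2 t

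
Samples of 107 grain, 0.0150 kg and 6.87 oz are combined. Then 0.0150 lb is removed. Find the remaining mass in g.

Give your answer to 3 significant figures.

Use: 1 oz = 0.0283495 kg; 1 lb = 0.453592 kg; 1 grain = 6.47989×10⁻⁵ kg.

210 g

107 grain × 6.47989×10⁻⁵ = 0.00693348 kg
0.0150 kg (already kg)
6.87 oz × 0.0283495 = 0.194761 kg
0.0150 lb × 0.453592 = 0.00680388 kg
Net: 0.00693348 + 0.015 + 0.194761 − 0.00680388 = 0.209891 kg
In g: 0.209891 / 0.001 = 209.891 g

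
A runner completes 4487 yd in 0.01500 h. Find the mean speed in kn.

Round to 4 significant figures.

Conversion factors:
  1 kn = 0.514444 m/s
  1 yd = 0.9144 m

4487 yd × 0.9144 = 4102.91 m
0.01500 h × 3600 = 54 s
v = d / t = 4102.91 m / 54 s = 75.9798 m/s
75.9798 m/s ÷ (0.514444 m/s/kn) = 147.693 kn

147.7 kn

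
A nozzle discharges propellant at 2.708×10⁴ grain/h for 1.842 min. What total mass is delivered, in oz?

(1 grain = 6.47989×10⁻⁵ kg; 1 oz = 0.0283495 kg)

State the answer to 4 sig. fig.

2.708×10⁴ grain/h → 4.87432×10⁻⁴ kg/s
1.842 min → 110.52 s
m = ṁ × t = 4.87432×10⁻⁴ × 110.52 = 0.053871 kg
In oz: 0.053871 / 0.0283495 = 1.90025 oz

1.900 oz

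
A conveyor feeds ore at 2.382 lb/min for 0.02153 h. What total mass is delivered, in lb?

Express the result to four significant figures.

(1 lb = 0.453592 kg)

3.077 lb

2.382 lb/min → 0.0180076 kg/s
0.02153 h → 77.508 s
m = ṁ × t = 0.0180076 × 77.508 = 1.39573 kg
In lb: 1.39573 / 0.453592 = 3.07706 lb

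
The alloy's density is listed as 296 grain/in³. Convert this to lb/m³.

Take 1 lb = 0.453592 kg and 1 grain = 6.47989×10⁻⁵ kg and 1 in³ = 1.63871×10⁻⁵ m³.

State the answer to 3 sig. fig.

296 grain/in³ × 6.47989×10⁻⁵ kg/grain ÷ 1.63871×10⁻⁵ m³/in³ = 1170.46 kg/m³
1170.46 kg/m³ ÷ 0.453592 kg/lb = 2580.42 lb/m³

2580 lb/m³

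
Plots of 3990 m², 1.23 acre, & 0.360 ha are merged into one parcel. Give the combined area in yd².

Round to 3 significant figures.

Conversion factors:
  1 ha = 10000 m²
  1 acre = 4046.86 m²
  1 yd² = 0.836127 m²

3990 m² (already m²)
1.23 acre × 4046.86 = 4977.64 m²
0.360 ha × 10000 = 3600 m²
Sum: 3990 + 4977.64 + 3600 = 12567.6 m²
In yd²: 12567.6 / 0.836127 = 15030.7 yd²

1.50×10⁴ yd²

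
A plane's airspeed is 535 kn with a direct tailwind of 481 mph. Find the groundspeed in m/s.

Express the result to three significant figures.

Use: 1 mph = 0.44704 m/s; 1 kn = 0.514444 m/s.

490 m/s

535 kn × 0.514444 → 275.228 m/s
481 mph × 0.44704 → 215.026 m/s
Sum: 275.228 + 215.026 = 490.254 m/s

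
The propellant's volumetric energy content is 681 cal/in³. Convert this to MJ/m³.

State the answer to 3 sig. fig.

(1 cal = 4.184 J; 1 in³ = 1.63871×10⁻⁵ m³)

174 MJ/m³

681 cal/in³ × 4.184 J/cal ÷ 1.63871×10⁻⁵ m³/in³ = 1.73875×10⁸ J/m³
1.73875×10⁸ J/m³ ÷ 1000000 J/MJ = 173.875 MJ/m³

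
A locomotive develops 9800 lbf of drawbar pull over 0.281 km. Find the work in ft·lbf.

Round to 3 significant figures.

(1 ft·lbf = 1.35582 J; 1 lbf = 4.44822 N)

9.03×10⁶ ft·lbf

9800 lbf × 4.44822 = 43592.6 N
0.281 km × 1000 = 281 m
W = F × d = 43592.6 N × 281 m = 1.22495×10⁷ J
1.22495×10⁷ J ÷ (1.35582 J/ft·lbf) = 9.03475×10⁶ ft·lbf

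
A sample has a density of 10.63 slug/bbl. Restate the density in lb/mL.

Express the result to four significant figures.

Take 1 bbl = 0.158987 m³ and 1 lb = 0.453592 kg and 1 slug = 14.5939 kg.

0.002151 lb/mL

10.63 slug/bbl × 14.5939 kg/slug ÷ 0.158987 m³/bbl = 975.76 kg/m³
975.76 kg/m³ ÷ 0.453592 kg/lb × 10⁻⁶ m³/mL = 0.00215118 lb/mL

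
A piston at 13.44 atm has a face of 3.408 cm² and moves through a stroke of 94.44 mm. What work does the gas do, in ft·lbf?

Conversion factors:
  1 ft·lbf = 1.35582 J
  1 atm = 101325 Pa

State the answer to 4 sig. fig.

32.33 ft·lbf

13.44 atm → 1.36181×10⁶ Pa
3.408 cm² → 3.408×10⁻⁴ m²
F = P × A = 1.36181×10⁶ × 3.408×10⁻⁴ = 464.105 N
94.44 mm → 0.09444 m
W = F × d = 464.105 × 0.09444 = 43.8301 J
In ft·lbf: 43.8301 / 1.35582 = 32.3274 ft·lbf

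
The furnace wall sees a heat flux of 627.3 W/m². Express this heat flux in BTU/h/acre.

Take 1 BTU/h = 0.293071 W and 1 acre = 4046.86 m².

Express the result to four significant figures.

8.662×10⁶ BTU/h/acre

627.3 W/m² is already 627.3 W/m²
627.3 W/m² ÷ 0.293071 W/BTU/h × 4046.86 m²/acre = 8.66205×10⁶ BTU/h/acre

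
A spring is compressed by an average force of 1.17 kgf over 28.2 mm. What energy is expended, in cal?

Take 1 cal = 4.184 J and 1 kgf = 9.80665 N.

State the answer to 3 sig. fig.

1.17 kgf × 9.80665 = 11.4738 N
28.2 mm × 0.001 = 0.0282 m
W = F × d = 11.4738 N × 0.0282 m = 0.323561 J
0.323561 J ÷ (4.184 J/cal) = 0.0773329 cal

0.0773 cal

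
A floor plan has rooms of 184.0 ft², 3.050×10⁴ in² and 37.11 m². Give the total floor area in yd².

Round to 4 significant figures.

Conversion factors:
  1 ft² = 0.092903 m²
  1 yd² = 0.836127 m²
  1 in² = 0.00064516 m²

88.36 yd²

184.0 ft² × 0.092903 → 17.0942 m²
3.050×10⁴ in² × 0.00064516 → 19.6774 m²
37.11 m² (already m²)
Combined: 17.0942 + 19.6774 + 37.11 = 73.8816 m²
In yd²: 73.8816 / 0.836127 = 88.3617 yd²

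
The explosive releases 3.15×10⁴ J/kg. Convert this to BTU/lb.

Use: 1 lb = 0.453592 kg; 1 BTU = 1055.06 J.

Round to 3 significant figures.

3.15×10⁴ J/kg is already 31500 J/kg
31500 J/kg ÷ 1055.06 J/BTU × 0.453592 kg/lb = 13.5425 BTU/lb

13.5 BTU/lb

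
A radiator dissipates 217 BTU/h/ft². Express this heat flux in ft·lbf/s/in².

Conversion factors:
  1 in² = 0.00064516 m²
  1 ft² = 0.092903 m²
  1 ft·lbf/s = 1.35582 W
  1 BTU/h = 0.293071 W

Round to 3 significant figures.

217 BTU/h/ft² × 0.293071 W/BTU/h ÷ 0.092903 m²/ft² = 684.546 W/m²
684.546 W/m² ÷ 1.35582 W/ft·lbf/s × 0.00064516 m²/in² = 0.325738 ft·lbf/s/in²

0.326 ft·lbf/s/in²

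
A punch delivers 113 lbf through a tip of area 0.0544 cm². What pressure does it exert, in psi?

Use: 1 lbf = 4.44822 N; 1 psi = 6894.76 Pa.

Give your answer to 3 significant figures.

113 lbf × 4.44822 → 502.649 N
0.0544 cm² × 0.0001 → 5.44×10⁻⁶ m²
P = F / A = 502.649 N / 5.44×10⁻⁶ m² = 9.23987×10⁷ Pa
9.23987×10⁷ Pa ÷ (6894.76 Pa/psi) = 13401.3 psi

1.34×10⁴ psi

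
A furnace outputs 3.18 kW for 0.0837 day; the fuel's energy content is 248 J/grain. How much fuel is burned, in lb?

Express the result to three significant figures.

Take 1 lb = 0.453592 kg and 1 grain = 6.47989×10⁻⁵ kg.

3.18 kW → 3180 W
0.0837 day → 7231.68 s
E = P × t = 3180 × 7231.68 = 2.29967×10⁷ J
248 J/grain → 3.82723×10⁶ J/kg
m = E / e_s = 2.29967×10⁷ / 3.82723×10⁶ = 6.00871 kg
In lb: 6.00871 / 0.453592 = 13.2469 lb

13.2 lb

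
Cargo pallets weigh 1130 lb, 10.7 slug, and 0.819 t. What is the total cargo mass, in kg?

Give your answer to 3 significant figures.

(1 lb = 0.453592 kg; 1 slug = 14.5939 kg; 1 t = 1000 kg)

1130 lb × 0.453592 = 512.559 kg
10.7 slug × 14.5939 = 156.155 kg
0.819 t × 1000 = 819 kg
Sum: 512.559 + 156.155 + 819 = 1487.71 kg

1490 kg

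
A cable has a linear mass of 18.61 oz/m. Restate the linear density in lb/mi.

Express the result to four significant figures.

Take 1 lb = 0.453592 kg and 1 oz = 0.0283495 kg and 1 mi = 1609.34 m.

1872 lb/mi

18.61 oz/m × 0.0283495 kg/oz = 0.527584 kg/m
0.527584 kg/m ÷ 0.453592 kg/lb × 1609.34 m/mi = 1871.86 lb/mi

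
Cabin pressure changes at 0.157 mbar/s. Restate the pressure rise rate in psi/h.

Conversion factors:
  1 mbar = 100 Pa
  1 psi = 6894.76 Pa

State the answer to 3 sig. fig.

8.20 psi/h

0.157 mbar/s × 100 Pa/mbar = 15.7 Pa/s
15.7 Pa/s ÷ 6894.76 Pa/psi × 3600 s/h = 8.19753 psi/h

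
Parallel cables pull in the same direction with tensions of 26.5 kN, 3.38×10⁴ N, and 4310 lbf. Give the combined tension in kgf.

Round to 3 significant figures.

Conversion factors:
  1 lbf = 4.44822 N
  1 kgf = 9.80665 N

26.5 kN × 1000 → 26500 N
3.38×10⁴ N (already N)
4310 lbf × 4.44822 → 19171.8 N
Combined: 26500 + 33800 + 19171.8 = 79471.8 N
In kgf: 79471.8 / 9.80665 = 8103.87 kgf

8100 kgf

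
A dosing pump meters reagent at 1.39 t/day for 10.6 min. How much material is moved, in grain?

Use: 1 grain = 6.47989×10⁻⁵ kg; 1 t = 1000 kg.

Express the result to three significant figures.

1.58×10⁵ grain

1.39 t/day → 0.016088 kg/s
10.6 min → 636 s
m = ṁ × t = 0.016088 × 636 = 10.232 kg
In grain: 10.232 / 6.47989×10⁻⁵ = 157904 grain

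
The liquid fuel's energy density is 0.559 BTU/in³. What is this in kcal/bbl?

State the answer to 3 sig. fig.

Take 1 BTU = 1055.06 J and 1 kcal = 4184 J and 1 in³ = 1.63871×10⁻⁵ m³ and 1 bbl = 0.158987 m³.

1370 kcal/bbl

0.559 BTU/in³ × 1055.06 J/BTU ÷ 1.63871×10⁻⁵ m³/in³ = 3.59904×10⁷ J/m³
3.59904×10⁷ J/m³ ÷ 4184 J/kcal × 0.158987 m³/bbl = 1367.59 kcal/bbl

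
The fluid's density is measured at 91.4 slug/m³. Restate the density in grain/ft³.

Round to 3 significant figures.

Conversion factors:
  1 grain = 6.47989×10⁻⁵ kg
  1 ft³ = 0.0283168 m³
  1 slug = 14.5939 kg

5.83×10⁵ grain/ft³

91.4 slug/m³ × 14.5939 kg/slug = 1333.88 kg/m³
1333.88 kg/m³ ÷ 6.47989×10⁻⁵ kg/grain × 0.0283168 m³/ft³ = 582899 grain/ft³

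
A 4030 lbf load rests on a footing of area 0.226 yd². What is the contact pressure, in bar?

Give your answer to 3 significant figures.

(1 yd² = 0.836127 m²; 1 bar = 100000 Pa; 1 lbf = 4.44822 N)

4030 lbf × 4.44822 → 17926.3 N
0.226 yd² × 0.836127 → 0.188965 m²
P = F / A = 17926.3 N / 0.188965 m² = 94865.7 Pa
94865.7 Pa ÷ (100000 Pa/bar) = 0.948657 bar

0.949 bar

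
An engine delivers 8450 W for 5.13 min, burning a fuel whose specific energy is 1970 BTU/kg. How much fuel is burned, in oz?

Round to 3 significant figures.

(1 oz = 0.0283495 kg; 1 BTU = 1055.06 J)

5.13 min → 307.8 s
E = P × t = 8450 × 307.8 = 2.60091×10⁶ J
1970 BTU/kg → 2.07847×10⁶ J/kg
m = E / e_s = 2.60091×10⁶ / 2.07847×10⁶ = 1.25136 kg
In oz: 1.25136 / 0.0283495 = 44.1405 oz

44.1 oz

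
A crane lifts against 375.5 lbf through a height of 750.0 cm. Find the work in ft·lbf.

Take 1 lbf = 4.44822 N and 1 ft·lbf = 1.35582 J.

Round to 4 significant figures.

9240 ft·lbf

375.5 lbf × 4.44822 = 1670.31 N
750.0 cm × 0.01 = 7.5 m
W = F × d = 1670.31 N × 7.5 m = 12527.3 J
12527.3 J ÷ (1.35582 J/ft·lbf) = 9239.65 ft·lbf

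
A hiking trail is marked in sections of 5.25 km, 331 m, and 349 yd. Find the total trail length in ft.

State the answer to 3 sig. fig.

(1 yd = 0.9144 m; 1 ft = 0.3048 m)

1.94×10⁴ ft

5.25 km × 1000 = 5250 m
331 m (already m)
349 yd × 0.9144 = 319.126 m
Sum: 5250 + 331 + 319.126 = 5900.13 m
In ft: 5900.13 / 0.3048 = 19357.4 ft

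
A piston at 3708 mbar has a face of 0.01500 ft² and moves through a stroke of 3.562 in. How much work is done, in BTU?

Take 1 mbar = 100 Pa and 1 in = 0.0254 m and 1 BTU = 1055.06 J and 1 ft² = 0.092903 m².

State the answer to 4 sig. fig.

0.04431 BTU

3708 mbar → 370800 Pa
0.01500 ft² → 0.00139354 m²
F = P × A = 370800 × 0.00139354 = 516.725 N
3.562 in → 0.0904748 m
W = F × d = 516.725 × 0.0904748 = 46.7506 J
In BTU: 46.7506 / 1055.06 = 0.0443108 BTU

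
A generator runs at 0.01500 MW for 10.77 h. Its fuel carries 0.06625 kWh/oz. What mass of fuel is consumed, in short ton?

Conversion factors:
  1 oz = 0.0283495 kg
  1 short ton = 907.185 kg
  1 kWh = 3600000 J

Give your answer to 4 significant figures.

0.01500 MW → 15000 W
10.77 h → 38772 s
E = P × t = 15000 × 38772 = 5.8158×10⁸ J
0.06625 kWh/oz → 8.41285×10⁶ J/kg
m = E / e_s = 5.8158×10⁸ / 8.41285×10⁶ = 69.13 kg
In short ton: 69.13 / 907.185 = 0.0762028 short ton

0.07620 short ton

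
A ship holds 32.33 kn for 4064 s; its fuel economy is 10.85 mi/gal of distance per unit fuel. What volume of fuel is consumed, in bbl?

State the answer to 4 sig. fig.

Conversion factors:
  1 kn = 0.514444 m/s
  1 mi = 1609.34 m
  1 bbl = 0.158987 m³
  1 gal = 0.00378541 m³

0.09217 bbl

32.33 kn → 16.632 m/s
d = v × t = 16.632 × 4064 = 67592.4 m
10.85 mi/gal → 4.6128×10⁶ m/m³
V = d / (distance per unit fuel) = 67592.4 / 4.6128×10⁶ = 0.0146532 m³
In bbl: 0.0146532 / 0.158987 = 0.092166 bbl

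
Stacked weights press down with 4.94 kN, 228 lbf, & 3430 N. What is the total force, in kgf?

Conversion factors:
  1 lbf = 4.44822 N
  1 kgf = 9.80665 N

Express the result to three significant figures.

4.94 kN × 1000 → 4940 N
228 lbf × 4.44822 → 1014.19 N
3430 N (already N)
Total: 4940 + 1014.19 + 3430 = 9384.19 N
In kgf: 9384.19 / 9.80665 = 956.921 kgf

957 kgf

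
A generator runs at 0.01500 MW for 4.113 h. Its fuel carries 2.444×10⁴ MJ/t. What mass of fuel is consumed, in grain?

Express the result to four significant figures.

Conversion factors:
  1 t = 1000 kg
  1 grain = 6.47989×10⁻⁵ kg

1.402×10⁵ grain

0.01500 MW → 15000 W
4.113 h → 14806.8 s
E = P × t = 15000 × 14806.8 = 2.22102×10⁸ J
2.444×10⁴ MJ/t → 2.444×10⁷ J/kg
m = E / e_s = 2.22102×10⁸ / 2.444×10⁷ = 9.08764 kg
In grain: 9.08764 / 6.47989×10⁻⁵ = 140244 grain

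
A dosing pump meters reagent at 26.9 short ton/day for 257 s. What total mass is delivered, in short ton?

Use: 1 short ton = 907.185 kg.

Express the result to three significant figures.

26.9 short ton/day → 0.282445 kg/s
m = ṁ × t = 0.282445 × 257 = 72.5884 kg
In short ton: 72.5884 / 907.185 = 0.080015 short ton

0.0800 short ton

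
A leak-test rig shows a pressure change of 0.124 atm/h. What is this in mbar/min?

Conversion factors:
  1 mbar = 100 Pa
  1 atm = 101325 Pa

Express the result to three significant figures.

0.124 atm/h × 101325 Pa/atm ÷ 3600 s/h = 3.49008 Pa/s
3.49008 Pa/s ÷ 100 Pa/mbar × 60 s/min = 2.09405 mbar/min

2.09 mbar/min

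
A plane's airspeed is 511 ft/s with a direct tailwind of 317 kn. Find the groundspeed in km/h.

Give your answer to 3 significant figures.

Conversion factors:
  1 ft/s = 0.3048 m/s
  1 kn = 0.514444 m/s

511 ft/s × 0.3048 = 155.753 m/s
317 kn × 0.514444 = 163.079 m/s
Combined: 155.753 + 163.079 = 318.832 m/s
In km/h: 318.832 / (1/3.6) = 1147.8 km/h

1150 km/h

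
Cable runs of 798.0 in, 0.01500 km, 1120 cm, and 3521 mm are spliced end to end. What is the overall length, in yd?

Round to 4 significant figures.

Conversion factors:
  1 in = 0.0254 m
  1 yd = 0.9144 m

798.0 in × 0.0254 → 20.2692 m
0.01500 km × 1000 → 15 m
1120 cm × 0.01 → 11.2 m
3521 mm × 0.001 → 3.521 m
Total: 20.2692 + 15 + 11.2 + 3.521 = 49.9902 m
In yd: 49.9902 / 0.9144 = 54.6699 yd

54.67 yd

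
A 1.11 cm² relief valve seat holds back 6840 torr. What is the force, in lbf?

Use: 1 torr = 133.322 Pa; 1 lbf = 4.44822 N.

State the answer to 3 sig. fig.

22.8 lbf

6840 torr × 133.322 = 911922 Pa
1.11 cm² × 0.0001 = 1.11×10⁻⁴ m²
F = P × A = 911922 Pa × 1.11×10⁻⁴ m² = 101.223 N
101.223 N ÷ (4.44822 N/lbf) = 22.7558 lbf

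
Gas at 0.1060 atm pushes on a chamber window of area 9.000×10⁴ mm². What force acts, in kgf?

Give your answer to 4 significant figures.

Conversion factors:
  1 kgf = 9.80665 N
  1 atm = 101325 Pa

0.1060 atm × 101325 → 10740.4 Pa
9.000×10⁴ mm² × 10⁻⁶ → 0.09 m²
F = P × A = 10740.4 Pa × 0.09 m² = 966.636 N
966.636 N ÷ (9.80665 N/kgf) = 98.5694 kgf

98.57 kgf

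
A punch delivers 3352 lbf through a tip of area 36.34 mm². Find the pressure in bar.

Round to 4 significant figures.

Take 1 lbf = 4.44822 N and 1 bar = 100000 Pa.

4103 bar

3352 lbf × 4.44822 = 14910.4 N
36.34 mm² × 10⁻⁶ = 3.634×10⁻⁵ m²
P = F / A = 14910.4 N / 3.634×10⁻⁵ m² = 4.10303×10⁸ Pa
4.10303×10⁸ Pa ÷ (100000 Pa/bar) = 4103.03 bar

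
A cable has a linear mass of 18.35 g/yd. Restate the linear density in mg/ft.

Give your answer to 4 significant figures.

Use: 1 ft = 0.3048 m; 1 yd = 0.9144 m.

18.35 g/yd × 0.001 kg/g ÷ 0.9144 m/yd = 0.0200678 kg/m
0.0200678 kg/m ÷ 10⁻⁶ kg/mg × 0.3048 m/ft = 6116.67 mg/ft

6117 mg/ft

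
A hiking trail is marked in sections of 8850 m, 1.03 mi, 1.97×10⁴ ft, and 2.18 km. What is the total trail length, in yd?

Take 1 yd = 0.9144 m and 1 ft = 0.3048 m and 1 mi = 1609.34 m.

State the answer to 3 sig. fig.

2.04×10⁴ yd

8850 m (already m)
1.03 mi × 1609.34 → 1657.62 m
1.97×10⁴ ft × 0.3048 → 6004.56 m
2.18 km × 1000 → 2180 m
Sum: 8850 + 1657.62 + 6004.56 + 2180 = 18692.2 m
In yd: 18692.2 / 0.9144 = 20442 yd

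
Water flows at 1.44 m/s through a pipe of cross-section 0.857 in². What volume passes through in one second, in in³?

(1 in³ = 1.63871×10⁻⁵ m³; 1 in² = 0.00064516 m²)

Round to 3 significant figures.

48.6 in³

0.857 in² × 0.00064516 = 5.52902×10⁻⁴ m²
V = v × A × t = 1.44 m/s × 5.52902×10⁻⁴ m² × 1 s = 7.96179×10⁻⁴ m³
7.96179×10⁻⁴ m³ ÷ (1.63871×10⁻⁵ m³/in³) = 48.5857 in³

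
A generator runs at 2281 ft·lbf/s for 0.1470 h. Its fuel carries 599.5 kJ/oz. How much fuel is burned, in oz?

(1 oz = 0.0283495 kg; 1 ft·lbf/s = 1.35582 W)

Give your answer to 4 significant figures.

2.730 oz

2281 ft·lbf/s → 3092.63 W
0.1470 h → 529.2 s
E = P × t = 3092.63 × 529.2 = 1.63662×10⁶ J
599.5 kJ/oz → 2.11468×10⁷ J/kg
m = E / e_s = 1.63662×10⁶ / 2.11468×10⁷ = 0.0773933 kg
In oz: 0.0773933 / 0.0283495 = 2.72997 oz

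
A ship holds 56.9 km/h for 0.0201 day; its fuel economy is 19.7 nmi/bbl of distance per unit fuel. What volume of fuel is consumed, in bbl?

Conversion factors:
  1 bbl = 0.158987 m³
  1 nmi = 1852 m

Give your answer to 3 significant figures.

56.9 km/h → 15.8056 m/s
0.0201 day → 1736.64 s
d = v × t = 15.8056 × 1736.64 = 27448.6 m
19.7 nmi/bbl → 229480 m/m³
V = d / (distance per unit fuel) = 27448.6 / 229480 = 0.119612 m³
In bbl: 0.119612 / 0.158987 = 0.752338 bbl

0.752 bbl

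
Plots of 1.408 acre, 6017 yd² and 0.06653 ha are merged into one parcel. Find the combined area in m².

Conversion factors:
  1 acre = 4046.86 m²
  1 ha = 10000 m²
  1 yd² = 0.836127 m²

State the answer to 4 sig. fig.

1.408 acre × 4046.86 = 5697.98 m²
6017 yd² × 0.836127 = 5030.98 m²
0.06653 ha × 10000 = 665.3 m²
Combined: 5697.98 + 5030.98 + 665.3 = 11394.3 m²

1.139×10⁴ m²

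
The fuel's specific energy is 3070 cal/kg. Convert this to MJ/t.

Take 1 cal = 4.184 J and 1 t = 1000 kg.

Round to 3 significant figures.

3070 cal/kg × 4.184 J/cal = 12844.9 J/kg
12844.9 J/kg ÷ 1000000 J/MJ × 1000 kg/t = 12.8449 MJ/t

12.8 MJ/t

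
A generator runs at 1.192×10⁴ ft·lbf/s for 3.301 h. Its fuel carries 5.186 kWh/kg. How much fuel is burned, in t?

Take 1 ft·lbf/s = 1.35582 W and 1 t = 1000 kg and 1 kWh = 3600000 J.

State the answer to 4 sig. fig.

0.01029 t

1.192×10⁴ ft·lbf/s → 16161.4 W
3.301 h → 11883.6 s
E = P × t = 16161.4 × 11883.6 = 1.92056×10⁸ J
5.186 kWh/kg → 1.86696×10⁷ J/kg
m = E / e_s = 1.92056×10⁸ / 1.86696×10⁷ = 10.2871 kg
In t: 10.2871 / 1000 = 0.0102871 t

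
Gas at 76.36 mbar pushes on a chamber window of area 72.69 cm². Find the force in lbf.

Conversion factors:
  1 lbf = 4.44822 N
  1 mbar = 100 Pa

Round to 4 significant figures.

12.48 lbf

76.36 mbar × 100 = 7636 Pa
72.69 cm² × 0.0001 = 0.007269 m²
F = P × A = 7636 Pa × 0.007269 m² = 55.5061 N
55.5061 N ÷ (4.44822 N/lbf) = 12.4783 lbf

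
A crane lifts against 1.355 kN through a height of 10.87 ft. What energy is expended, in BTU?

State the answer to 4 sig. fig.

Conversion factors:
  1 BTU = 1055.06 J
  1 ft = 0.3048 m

1.355 kN × 1000 = 1355 N
10.87 ft × 0.3048 = 3.31318 m
W = F × d = 1355 N × 3.31318 m = 4489.36 J
4489.36 J ÷ (1055.06 J/BTU) = 4.25508 BTU

4.255 BTU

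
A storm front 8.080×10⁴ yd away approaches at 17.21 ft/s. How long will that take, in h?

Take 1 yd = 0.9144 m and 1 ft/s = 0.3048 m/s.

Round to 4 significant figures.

3.912 h

8.080×10⁴ yd × 0.9144 = 73883.5 m
17.21 ft/s × 0.3048 = 5.24561 m/s
t = d / v = 73883.5 m / 5.24561 m/s = 14084.8 s
14084.8 s ÷ (3600 s/h) = 3.91244 h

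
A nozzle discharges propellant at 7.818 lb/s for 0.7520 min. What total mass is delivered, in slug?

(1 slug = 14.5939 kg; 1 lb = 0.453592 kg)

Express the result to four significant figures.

10.96 slug

7.818 lb/s → 3.54618 kg/s
0.7520 min → 45.12 s
m = ṁ × t = 3.54618 × 45.12 = 160.004 kg
In slug: 160.004 / 14.5939 = 10.9638 slug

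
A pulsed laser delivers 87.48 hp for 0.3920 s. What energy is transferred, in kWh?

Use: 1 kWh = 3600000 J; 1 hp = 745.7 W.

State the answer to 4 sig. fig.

87.48 hp × 745.7 → 65233.8 W
E = P × t = 65233.8 W × 0.392 s = 25571.6 J
25571.6 J ÷ (3600000 J/kWh) = 0.00710322 kWh

0.007103 kWh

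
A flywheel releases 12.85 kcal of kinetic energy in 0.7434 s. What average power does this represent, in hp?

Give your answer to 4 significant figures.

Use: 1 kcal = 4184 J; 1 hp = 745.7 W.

96.99 hp

12.85 kcal × 4184 → 53764.4 J
P = E / t = 53764.4 J / 0.7434 s = 72322.3 W
72322.3 W ÷ (745.7 W/hp) = 96.9858 hp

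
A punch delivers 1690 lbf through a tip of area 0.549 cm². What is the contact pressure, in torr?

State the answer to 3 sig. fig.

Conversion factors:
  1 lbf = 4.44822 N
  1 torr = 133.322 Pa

1.03×10⁶ torr

1690 lbf × 4.44822 → 7517.49 N
0.549 cm² × 0.0001 → 5.49×10⁻⁵ m²
P = F / A = 7517.49 N / 5.49×10⁻⁵ m² = 1.36931×10⁸ Pa
1.36931×10⁸ Pa ÷ (133.322 Pa/torr) = 1.02707×10⁶ torr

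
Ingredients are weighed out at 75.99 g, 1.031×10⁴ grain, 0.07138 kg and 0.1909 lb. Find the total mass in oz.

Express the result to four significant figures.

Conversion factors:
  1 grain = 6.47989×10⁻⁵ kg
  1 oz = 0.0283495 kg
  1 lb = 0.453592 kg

75.99 g × 0.001 = 0.07599 kg
1.031×10⁴ grain × 6.47989×10⁻⁵ = 0.668077 kg
0.07138 kg (already kg)
0.1909 lb × 0.453592 = 0.0865907 kg
Sum: 0.07599 + 0.668077 + 0.07138 + 0.0865907 = 0.902038 kg
In oz: 0.902038 / 0.0283495 = 31.8185 oz

31.82 oz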